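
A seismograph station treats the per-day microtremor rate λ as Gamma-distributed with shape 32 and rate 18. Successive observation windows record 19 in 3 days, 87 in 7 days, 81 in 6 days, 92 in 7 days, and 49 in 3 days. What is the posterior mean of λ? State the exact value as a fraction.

Total count: 19 + 87 + 81 + 92 + 49 = 328.
Total exposure: 3 + 7 + 6 + 7 + 3 = 26 days.
The Gamma prior is conjugate for the Poisson rate, so λ | data ~ Gamma(32+328, 18+26) = Gamma(360, 44).
Posterior mean = α'/β' = 360/44 = 90/11.

90/11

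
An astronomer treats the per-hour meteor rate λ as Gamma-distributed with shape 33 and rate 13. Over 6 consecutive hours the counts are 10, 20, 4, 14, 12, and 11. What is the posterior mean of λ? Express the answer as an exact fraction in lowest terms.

Total count: 10 + 20 + 4 + 14 + 12 + 11 = 71.
Total exposure: 6 hours.
Gamma(α, β) with Poisson data over total exposure Σt gives posterior Gamma(α+Σx, β+Σt) = Gamma(104, 19).
Posterior mean = α'/β' = 104/19.

104/19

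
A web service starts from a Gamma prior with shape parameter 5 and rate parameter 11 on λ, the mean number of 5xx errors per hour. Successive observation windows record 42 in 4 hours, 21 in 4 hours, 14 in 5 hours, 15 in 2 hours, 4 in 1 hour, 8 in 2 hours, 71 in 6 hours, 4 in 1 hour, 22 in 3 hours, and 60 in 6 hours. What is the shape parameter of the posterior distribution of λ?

266

Total count: 42 + 21 + 14 + 15 + 4 + 8 + 71 + 4 + 22 + 60 = 261.
Total exposure: 4 + 4 + 5 + 2 + 1 + 2 + 6 + 1 + 3 + 6 = 34 hours.
Gamma(α, β) with Poisson data over total exposure Σt gives posterior Gamma(α+Σx, β+Σt) = Gamma(266, 45).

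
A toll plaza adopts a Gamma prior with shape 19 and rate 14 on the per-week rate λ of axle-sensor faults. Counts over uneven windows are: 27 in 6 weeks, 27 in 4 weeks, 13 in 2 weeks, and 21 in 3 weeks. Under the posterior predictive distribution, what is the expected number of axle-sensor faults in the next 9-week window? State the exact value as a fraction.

Total count: 27 + 27 + 13 + 21 = 88.
Total exposure: 6 + 4 + 2 + 3 = 15 weeks.
The Gamma prior is conjugate for the Poisson rate, so λ | data ~ Gamma(19+88, 14+15) = Gamma(107, 29).
Predictive mean over a 9-week window = T·E[λ|data] = 9·107/29 = 963/29.

963/29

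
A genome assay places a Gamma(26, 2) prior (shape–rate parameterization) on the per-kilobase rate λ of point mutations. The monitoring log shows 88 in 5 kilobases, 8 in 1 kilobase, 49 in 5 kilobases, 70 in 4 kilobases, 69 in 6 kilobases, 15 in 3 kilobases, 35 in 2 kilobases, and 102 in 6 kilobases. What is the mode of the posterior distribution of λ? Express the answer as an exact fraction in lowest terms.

461/34

Total count: 88 + 8 + 49 + 70 + 69 + 15 + 35 + 102 = 436.
Total exposure: 5 + 1 + 5 + 4 + 6 + 3 + 2 + 6 = 32 kilobases.
Gamma(α, β) with Poisson data over total exposure Σt gives posterior Gamma(α+Σx, β+Σt) = Gamma(462, 34).
Posterior mode = (α'−1)/β' = 461/34.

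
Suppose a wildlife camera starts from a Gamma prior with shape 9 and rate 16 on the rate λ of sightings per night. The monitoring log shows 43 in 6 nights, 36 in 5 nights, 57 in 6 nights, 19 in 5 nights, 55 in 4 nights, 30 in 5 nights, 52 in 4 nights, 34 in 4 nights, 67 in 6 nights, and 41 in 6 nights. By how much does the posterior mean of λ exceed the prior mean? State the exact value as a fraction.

6485/1072

Total count: 43 + 36 + 57 + 19 + 55 + 30 + 52 + 34 + 67 + 41 = 434.
Total exposure: 6 + 5 + 6 + 5 + 4 + 5 + 4 + 4 + 6 + 6 = 51 nights.
By Gamma–Poisson conjugacy, the posterior is Gamma(α + Σx, β + Σt) = Gamma(9 + 434, 16 + 51) = Gamma(443, 67).
Posterior mean = 443/67 = 443/67; prior mean = 9/16 = 9/16. Difference = 443/67 − 9/16 = 6485/1072.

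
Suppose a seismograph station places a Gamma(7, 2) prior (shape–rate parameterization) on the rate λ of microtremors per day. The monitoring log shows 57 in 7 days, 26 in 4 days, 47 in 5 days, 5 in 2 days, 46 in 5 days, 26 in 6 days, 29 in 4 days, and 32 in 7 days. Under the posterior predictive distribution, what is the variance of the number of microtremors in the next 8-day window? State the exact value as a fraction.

Total count: 57 + 26 + 47 + 5 + 46 + 26 + 29 + 32 = 268.
Total exposure: 7 + 4 + 5 + 2 + 5 + 6 + 4 + 7 = 40 days.
Posterior: α' = 7 + 268 = 275, β' = 2 + 40 = 42.
The posterior predictive for a window of length T is Negative Binomial with variance T·α'·(β'+T)/β'² = 8·275·50/1764 = 27500/441.

27500/441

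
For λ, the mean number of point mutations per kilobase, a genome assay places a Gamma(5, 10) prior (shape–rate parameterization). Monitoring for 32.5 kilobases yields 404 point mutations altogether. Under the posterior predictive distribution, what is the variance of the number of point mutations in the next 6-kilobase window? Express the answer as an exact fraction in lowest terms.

476076/7225

Total count 404 over total exposure 32.5 kilobases.
Conjugate update: add total count to the shape and total exposure to the rate, giving Gamma(409, 85/2).
The posterior predictive for a window of length T is Negative Binomial with variance T·α'·(β'+T)/β'² = 6·409·(97/2)/(7225/4) = 476076/7225.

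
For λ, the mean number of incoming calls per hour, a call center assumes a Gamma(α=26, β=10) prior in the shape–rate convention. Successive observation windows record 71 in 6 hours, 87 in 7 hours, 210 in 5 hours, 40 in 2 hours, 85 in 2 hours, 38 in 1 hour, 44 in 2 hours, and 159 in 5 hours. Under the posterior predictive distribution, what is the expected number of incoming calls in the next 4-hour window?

Total count: 71 + 87 + 210 + 40 + 85 + 38 + 44 + 159 = 734.
Total exposure: 6 + 7 + 5 + 2 + 2 + 1 + 2 + 5 = 30 hours.
Gamma(α, β) with Poisson data over total exposure Σt gives posterior Gamma(α+Σx, β+Σt) = Gamma(760, 40).
Predictive mean over a 4-hour window = T·E[λ|data] = 4·760/40 = 76.

76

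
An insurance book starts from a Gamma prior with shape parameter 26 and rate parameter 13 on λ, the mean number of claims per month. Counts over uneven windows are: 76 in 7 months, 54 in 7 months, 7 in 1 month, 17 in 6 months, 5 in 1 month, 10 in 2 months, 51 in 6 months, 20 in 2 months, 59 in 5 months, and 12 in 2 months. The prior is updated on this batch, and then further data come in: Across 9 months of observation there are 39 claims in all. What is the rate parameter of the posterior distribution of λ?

61

Total count: 76 + 54 + 7 + 17 + 5 + 10 + 51 + 20 + 59 + 12 = 311.
Total exposure: 7 + 7 + 1 + 6 + 1 + 2 + 6 + 2 + 5 + 2 = 39 months.
After the first batch: Gamma(26 + 311, 13 + 39) = Gamma(337, 52).
Total count 39 over total exposure 9 months.
After the second batch: Gamma(337 + 39, 52 + 9) = Gamma(376, 61).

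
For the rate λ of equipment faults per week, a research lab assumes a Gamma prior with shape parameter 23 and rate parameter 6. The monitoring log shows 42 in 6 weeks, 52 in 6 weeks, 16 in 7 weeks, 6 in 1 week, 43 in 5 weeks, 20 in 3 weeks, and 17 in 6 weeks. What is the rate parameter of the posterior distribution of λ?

40

Total count: 42 + 52 + 16 + 6 + 43 + 20 + 17 = 196.
Total exposure: 6 + 6 + 7 + 1 + 5 + 3 + 6 = 34 weeks.
Gamma(α, β) with Poisson data over total exposure Σt gives posterior Gamma(α+Σx, β+Σt) = Gamma(219, 40).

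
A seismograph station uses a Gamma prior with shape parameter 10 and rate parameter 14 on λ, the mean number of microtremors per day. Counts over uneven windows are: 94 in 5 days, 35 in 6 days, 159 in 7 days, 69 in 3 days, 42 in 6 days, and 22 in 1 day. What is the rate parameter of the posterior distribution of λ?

42

Total count: 94 + 35 + 159 + 69 + 42 + 22 = 421.
Total exposure: 5 + 6 + 7 + 3 + 6 + 1 = 28 days.
The Gamma prior is conjugate for the Poisson rate, so λ | data ~ Gamma(10+421, 14+28) = Gamma(431, 42).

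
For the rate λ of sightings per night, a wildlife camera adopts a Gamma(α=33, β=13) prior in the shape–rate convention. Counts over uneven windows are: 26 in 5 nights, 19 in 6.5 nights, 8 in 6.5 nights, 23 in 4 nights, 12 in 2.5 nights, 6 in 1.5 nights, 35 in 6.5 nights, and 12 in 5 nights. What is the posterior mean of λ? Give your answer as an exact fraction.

Total count: 26 + 19 + 8 + 23 + 12 + 6 + 35 + 12 = 141.
Total exposure: 5 + 6.5 + 6.5 + 4 + 2.5 + 1.5 + 6.5 + 5 = 37.5 nights.
The Gamma prior is conjugate for the Poisson rate, so λ | data ~ Gamma(33+141, 13+37.5) = Gamma(174, 101/2).
Posterior mean = α'/β' = 174/(101/2) = 348/101.

348/101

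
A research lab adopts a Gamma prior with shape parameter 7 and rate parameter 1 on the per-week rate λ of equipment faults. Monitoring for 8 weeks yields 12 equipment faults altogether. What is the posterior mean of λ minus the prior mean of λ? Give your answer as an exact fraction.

-44/9

Total count 12 over total exposure 8 weeks.
Posterior: α' = 7 + 12 = 19, β' = 1 + 8 = 9.
Posterior mean = 19/9 = 19/9; prior mean = 7/1 = 7. Difference = 19/9 − 7 = -44/9.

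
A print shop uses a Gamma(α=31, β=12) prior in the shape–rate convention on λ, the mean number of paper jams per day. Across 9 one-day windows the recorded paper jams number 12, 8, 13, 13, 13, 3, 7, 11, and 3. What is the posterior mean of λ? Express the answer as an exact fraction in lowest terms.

38/7

Total count: 12 + 8 + 13 + 13 + 13 + 3 + 7 + 11 + 3 = 83.
Total exposure: 9 days.
By Gamma–Poisson conjugacy, the posterior is Gamma(α + Σx, β + Σt) = Gamma(31 + 83, 12 + 9) = Gamma(114, 21).
Posterior mean = α'/β' = 114/21 = 38/7.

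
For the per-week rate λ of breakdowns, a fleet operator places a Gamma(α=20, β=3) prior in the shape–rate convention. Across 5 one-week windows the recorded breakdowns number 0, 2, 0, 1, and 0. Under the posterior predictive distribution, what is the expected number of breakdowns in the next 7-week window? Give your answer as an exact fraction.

Total count: 0 + 2 + 0 + 1 + 0 = 3.
Total exposure: 5 weeks.
Gamma(α, β) with Poisson data over total exposure Σt gives posterior Gamma(α+Σx, β+Σt) = Gamma(23, 8).
Predictive mean over a 7-week window = T·E[λ|data] = 7·23/8 = 161/8.

161/8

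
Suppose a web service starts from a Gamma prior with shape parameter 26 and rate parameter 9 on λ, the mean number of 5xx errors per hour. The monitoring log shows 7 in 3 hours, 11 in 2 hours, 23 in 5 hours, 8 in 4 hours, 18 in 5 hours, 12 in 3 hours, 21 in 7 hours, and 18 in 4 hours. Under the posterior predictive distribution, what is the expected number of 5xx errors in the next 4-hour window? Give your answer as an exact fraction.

Total count: 7 + 11 + 23 + 8 + 18 + 12 + 21 + 18 = 118.
Total exposure: 3 + 2 + 5 + 4 + 5 + 3 + 7 + 4 = 33 hours.
The Gamma prior is conjugate for the Poisson rate, so λ | data ~ Gamma(26+118, 9+33) = Gamma(144, 42).
Predictive mean over a 4-hour window = T·E[λ|data] = 4·144/42 = 96/7.

96/7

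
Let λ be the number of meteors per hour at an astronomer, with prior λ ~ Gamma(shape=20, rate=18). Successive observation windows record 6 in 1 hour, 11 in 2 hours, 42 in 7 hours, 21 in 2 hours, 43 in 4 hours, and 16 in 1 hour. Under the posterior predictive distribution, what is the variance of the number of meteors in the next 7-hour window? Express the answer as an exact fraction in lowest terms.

Total count: 6 + 11 + 42 + 21 + 43 + 16 = 139.
Total exposure: 1 + 2 + 7 + 2 + 4 + 1 = 17 hours.
Gamma(α, β) with Poisson data over total exposure Σt gives posterior Gamma(α+Σx, β+Σt) = Gamma(159, 35).
The posterior predictive for a window of length T is Negative Binomial with variance T·α'·(β'+T)/β'² = 7·159·42/1225 = 954/25.

954/25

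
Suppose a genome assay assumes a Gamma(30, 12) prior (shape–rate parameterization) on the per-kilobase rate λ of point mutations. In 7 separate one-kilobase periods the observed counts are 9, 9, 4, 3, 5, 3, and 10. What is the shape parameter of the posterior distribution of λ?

73

Total count: 9 + 9 + 4 + 3 + 5 + 3 + 10 = 43.
Total exposure: 7 kilobases.
Posterior: α' = 30 + 43 = 73, β' = 12 + 7 = 19.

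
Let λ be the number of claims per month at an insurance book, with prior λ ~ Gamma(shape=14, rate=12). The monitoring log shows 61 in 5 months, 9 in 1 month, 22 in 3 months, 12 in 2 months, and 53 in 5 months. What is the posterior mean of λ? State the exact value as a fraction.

Total count: 61 + 9 + 22 + 12 + 53 = 157.
Total exposure: 5 + 1 + 3 + 2 + 5 = 16 months.
Gamma(α, β) with Poisson data over total exposure Σt gives posterior Gamma(α+Σx, β+Σt) = Gamma(171, 28).
Posterior mean = α'/β' = 171/28.

171/28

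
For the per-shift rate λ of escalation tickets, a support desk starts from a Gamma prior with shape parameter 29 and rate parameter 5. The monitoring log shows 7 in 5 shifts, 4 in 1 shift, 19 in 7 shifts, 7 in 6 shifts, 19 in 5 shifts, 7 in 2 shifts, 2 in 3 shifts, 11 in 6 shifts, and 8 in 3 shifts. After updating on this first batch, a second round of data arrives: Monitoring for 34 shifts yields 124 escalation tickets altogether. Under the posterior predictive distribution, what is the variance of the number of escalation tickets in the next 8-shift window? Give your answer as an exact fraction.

Total count: 7 + 4 + 19 + 7 + 19 + 7 + 2 + 11 + 8 = 84.
Total exposure: 5 + 1 + 7 + 6 + 5 + 2 + 3 + 6 + 3 = 38 shifts.
After the first batch: Gamma(29 + 84, 5 + 38) = Gamma(113, 43).
Total count 124 over total exposure 34 shifts.
After the second batch: Gamma(113 + 124, 43 + 34) = Gamma(237, 77).
The posterior predictive for a window of length T is Negative Binomial with variance T·α'·(β'+T)/β'² = 8·237·85/5929 = 161160/5929.

161160/5929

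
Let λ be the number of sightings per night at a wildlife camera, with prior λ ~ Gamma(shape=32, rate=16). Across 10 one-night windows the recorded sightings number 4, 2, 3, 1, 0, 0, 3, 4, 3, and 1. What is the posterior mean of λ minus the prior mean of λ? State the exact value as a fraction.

1/26

Total count: 4 + 2 + 3 + 1 + 0 + 0 + 3 + 4 + 3 + 1 = 21.
Total exposure: 10 nights.
Conjugate update: add total count to the shape and total exposure to the rate, giving Gamma(53, 26).
Posterior mean = 53/26 = 53/26; prior mean = 32/16 = 2. Difference = 53/26 − 2 = 1/26.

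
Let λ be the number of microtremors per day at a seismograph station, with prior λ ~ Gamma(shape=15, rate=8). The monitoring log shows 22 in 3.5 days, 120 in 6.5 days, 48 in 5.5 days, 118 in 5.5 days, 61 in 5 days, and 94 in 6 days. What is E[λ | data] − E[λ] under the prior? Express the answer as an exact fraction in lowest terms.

Total count: 22 + 120 + 48 + 118 + 61 + 94 = 463.
Total exposure: 3.5 + 6.5 + 5.5 + 5.5 + 5 + 6 = 32 days.
The Gamma prior is conjugate for the Poisson rate, so λ | data ~ Gamma(15+463, 8+32) = Gamma(478, 40).
Posterior mean = 478/40 = 239/20; prior mean = 15/8 = 15/8. Difference = 239/20 − 15/8 = 403/40.

403/40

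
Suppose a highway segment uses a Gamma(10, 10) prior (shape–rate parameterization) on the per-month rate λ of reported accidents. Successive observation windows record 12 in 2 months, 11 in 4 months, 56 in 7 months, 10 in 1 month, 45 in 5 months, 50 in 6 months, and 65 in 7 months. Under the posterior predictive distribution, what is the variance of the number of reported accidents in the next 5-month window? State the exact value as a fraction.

Total count: 12 + 11 + 56 + 10 + 45 + 50 + 65 = 249.
Total exposure: 2 + 4 + 7 + 1 + 5 + 6 + 7 = 32 months.
The Gamma prior is conjugate for the Poisson rate, so λ | data ~ Gamma(10+249, 10+32) = Gamma(259, 42).
The posterior predictive for a window of length T is Negative Binomial with variance T·α'·(β'+T)/β'² = 5·259·47/1764 = 8695/252.

8695/252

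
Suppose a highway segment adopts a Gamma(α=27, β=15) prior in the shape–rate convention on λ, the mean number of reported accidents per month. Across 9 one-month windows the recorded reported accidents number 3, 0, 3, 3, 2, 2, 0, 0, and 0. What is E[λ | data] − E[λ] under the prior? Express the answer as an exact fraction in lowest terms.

Total count: 3 + 0 + 3 + 3 + 2 + 2 + 0 + 0 + 0 = 13.
Total exposure: 9 months.
Gamma(α, β) with Poisson data over total exposure Σt gives posterior Gamma(α+Σx, β+Σt) = Gamma(40, 24).
Posterior mean = 40/24 = 5/3; prior mean = 27/15 = 9/5. Difference = 5/3 − 9/5 = -2/15.

-2/15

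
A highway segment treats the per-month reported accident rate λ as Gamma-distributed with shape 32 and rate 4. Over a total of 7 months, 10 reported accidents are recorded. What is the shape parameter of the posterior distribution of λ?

Total count 10 over total exposure 7 months.
Gamma(α, β) with Poisson data over total exposure Σt gives posterior Gamma(α+Σx, β+Σt) = Gamma(42, 11).

42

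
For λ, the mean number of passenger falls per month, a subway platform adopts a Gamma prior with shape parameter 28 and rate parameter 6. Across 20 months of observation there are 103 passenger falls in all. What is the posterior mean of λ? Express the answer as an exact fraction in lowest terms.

Total count 103 over total exposure 20 months.
Gamma(α, β) with Poisson data over total exposure Σt gives posterior Gamma(α+Σx, β+Σt) = Gamma(131, 26).
Posterior mean = α'/β' = 131/26.

131/26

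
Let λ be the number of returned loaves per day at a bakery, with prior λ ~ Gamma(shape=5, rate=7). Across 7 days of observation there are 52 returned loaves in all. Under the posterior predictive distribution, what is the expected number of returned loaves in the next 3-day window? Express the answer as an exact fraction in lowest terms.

Total count 52 over total exposure 7 days.
The Gamma prior is conjugate for the Poisson rate, so λ | data ~ Gamma(5+52, 7+7) = Gamma(57, 14).
Predictive mean over a 3-day window = T·E[λ|data] = 3·57/14 = 171/14.

171/14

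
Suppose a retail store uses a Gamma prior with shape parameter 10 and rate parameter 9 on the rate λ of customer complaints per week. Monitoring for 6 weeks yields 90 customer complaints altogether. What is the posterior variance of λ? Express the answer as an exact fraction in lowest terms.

Total count 90 over total exposure 6 weeks.
The Gamma prior is conjugate for the Poisson rate, so λ | data ~ Gamma(10+90, 9+6) = Gamma(100, 15).
Posterior variance = α'/β'² = 100/225 = 4/9.

4/9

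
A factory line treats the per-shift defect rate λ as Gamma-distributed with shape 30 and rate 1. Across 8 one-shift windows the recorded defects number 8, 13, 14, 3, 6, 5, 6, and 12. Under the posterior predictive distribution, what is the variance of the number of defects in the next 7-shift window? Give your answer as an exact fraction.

10864/81

Total count: 8 + 13 + 14 + 3 + 6 + 5 + 6 + 12 = 67.
Total exposure: 8 shifts.
By Gamma–Poisson conjugacy, the posterior is Gamma(α + Σx, β + Σt) = Gamma(30 + 67, 1 + 8) = Gamma(97, 9).
The posterior predictive for a window of length T is Negative Binomial with variance T·α'·(β'+T)/β'² = 7·97·16/81 = 10864/81.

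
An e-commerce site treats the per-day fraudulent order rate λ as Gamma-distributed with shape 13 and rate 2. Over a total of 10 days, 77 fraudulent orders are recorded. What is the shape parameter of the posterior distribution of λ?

Total count 77 over total exposure 10 days.
Gamma(α, β) with Poisson data over total exposure Σt gives posterior Gamma(α+Σx, β+Σt) = Gamma(90, 12).

90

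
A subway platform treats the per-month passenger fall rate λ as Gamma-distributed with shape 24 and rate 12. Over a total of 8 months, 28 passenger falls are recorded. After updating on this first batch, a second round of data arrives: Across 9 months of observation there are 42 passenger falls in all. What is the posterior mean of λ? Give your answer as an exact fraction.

94/29

Total count 28 over total exposure 8 months.
After the first batch: Gamma(24 + 28, 12 + 8) = Gamma(52, 20).
Total count 42 over total exposure 9 months.
After the second batch: Gamma(52 + 42, 20 + 9) = Gamma(94, 29).
Posterior mean = α'/β' = 94/29.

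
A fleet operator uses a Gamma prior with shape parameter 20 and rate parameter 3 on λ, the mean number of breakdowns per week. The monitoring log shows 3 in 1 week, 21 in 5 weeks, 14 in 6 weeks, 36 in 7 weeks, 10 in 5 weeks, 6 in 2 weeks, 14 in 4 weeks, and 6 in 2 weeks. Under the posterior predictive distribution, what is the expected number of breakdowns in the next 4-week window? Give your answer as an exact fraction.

Total count: 3 + 21 + 14 + 36 + 10 + 6 + 14 + 6 = 110.
Total exposure: 1 + 5 + 6 + 7 + 5 + 2 + 4 + 2 = 32 weeks.
The Gamma prior is conjugate for the Poisson rate, so λ | data ~ Gamma(20+110, 3+32) = Gamma(130, 35).
Predictive mean over a 4-week window = T·E[λ|data] = 4·130/35 = 104/7.

104/7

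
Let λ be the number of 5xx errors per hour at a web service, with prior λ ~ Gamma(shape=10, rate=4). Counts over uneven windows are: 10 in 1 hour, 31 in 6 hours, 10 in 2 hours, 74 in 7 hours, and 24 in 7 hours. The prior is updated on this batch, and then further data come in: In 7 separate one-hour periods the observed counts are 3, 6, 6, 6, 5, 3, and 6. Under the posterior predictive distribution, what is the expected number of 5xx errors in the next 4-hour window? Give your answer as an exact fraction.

388/17

Total count: 10 + 31 + 10 + 74 + 24 = 149.
Total exposure: 1 + 6 + 2 + 7 + 7 = 23 hours.
After the first batch: Gamma(10 + 149, 4 + 23) = Gamma(159, 27).
Total count: 3 + 6 + 6 + 6 + 5 + 3 + 6 = 35.
Total exposure: 7 hours.
After the second batch: Gamma(159 + 35, 27 + 7) = Gamma(194, 34).
Predictive mean over a 4-hour window = T·E[λ|data] = 4·194/34 = 388/17.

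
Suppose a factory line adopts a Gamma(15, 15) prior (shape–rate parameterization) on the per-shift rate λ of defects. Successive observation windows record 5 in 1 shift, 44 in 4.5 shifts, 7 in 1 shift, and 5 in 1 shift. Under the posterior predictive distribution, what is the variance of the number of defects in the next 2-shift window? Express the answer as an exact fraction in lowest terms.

Total count: 5 + 44 + 7 + 5 = 61.
Total exposure: 1 + 4.5 + 1 + 1 = 7.5 shifts.
Posterior: α' = 15 + 61 = 76, β' = 15 + 7.5 = 45/2.
The posterior predictive for a window of length T is Negative Binomial with variance T·α'·(β'+T)/β'² = 2·76·(49/2)/(2025/4) = 14896/2025.

14896/2025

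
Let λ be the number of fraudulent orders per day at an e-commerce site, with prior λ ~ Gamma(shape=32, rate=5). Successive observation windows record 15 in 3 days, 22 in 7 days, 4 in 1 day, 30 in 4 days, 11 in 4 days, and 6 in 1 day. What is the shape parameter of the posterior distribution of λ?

120

Total count: 15 + 22 + 4 + 30 + 11 + 6 = 88.
Total exposure: 3 + 7 + 1 + 4 + 4 + 1 = 20 days.
Conjugate update: add total count to the shape and total exposure to the rate, giving Gamma(120, 25).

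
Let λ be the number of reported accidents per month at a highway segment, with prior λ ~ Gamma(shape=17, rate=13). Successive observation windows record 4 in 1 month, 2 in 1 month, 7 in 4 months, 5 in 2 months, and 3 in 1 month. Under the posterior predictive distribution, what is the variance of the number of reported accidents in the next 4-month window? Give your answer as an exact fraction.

Total count: 4 + 2 + 7 + 5 + 3 = 21.
Total exposure: 1 + 1 + 4 + 2 + 1 = 9 months.
Gamma(α, β) with Poisson data over total exposure Σt gives posterior Gamma(α+Σx, β+Σt) = Gamma(38, 22).
The posterior predictive for a window of length T is Negative Binomial with variance T·α'·(β'+T)/β'² = 4·38·26/484 = 988/121.

988/121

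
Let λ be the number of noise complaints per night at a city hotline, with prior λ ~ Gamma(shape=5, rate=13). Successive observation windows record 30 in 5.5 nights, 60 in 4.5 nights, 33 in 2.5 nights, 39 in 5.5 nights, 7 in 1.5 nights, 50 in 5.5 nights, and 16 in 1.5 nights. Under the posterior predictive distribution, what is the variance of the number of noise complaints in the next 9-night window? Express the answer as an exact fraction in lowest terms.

419040/6241

Total count: 30 + 60 + 33 + 39 + 7 + 50 + 16 = 235.
Total exposure: 5.5 + 4.5 + 2.5 + 5.5 + 1.5 + 5.5 + 1.5 = 26.5 nights.
Conjugate update: add total count to the shape and total exposure to the rate, giving Gamma(240, 79/2).
The posterior predictive for a window of length T is Negative Binomial with variance T·α'·(β'+T)/β'² = 9·240·(97/2)/(6241/4) = 419040/6241.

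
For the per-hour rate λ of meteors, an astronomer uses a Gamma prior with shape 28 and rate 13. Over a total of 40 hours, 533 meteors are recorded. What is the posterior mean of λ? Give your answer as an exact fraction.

561/53

Total count 533 over total exposure 40 hours.
Conjugate update: add total count to the shape and total exposure to the rate, giving Gamma(561, 53).
Posterior mean = α'/β' = 561/53.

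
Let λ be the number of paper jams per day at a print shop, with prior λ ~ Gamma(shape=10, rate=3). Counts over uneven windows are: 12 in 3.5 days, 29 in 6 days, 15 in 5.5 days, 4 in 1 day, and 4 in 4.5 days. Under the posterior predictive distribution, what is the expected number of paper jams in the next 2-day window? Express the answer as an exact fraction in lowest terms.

296/47

Total count: 12 + 29 + 15 + 4 + 4 = 64.
Total exposure: 3.5 + 6 + 5.5 + 1 + 4.5 = 20.5 days.
Conjugate update: add total count to the shape and total exposure to the rate, giving Gamma(74, 47/2).
Predictive mean over a 2-day window = T·E[λ|data] = 2·74/(47/2) = 296/47.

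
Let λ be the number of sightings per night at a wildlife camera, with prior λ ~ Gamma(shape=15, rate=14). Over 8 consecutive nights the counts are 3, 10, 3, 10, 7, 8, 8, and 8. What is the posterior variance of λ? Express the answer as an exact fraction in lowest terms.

Total count: 3 + 10 + 3 + 10 + 7 + 8 + 8 + 8 = 57.
Total exposure: 8 nights.
By Gamma–Poisson conjugacy, the posterior is Gamma(α + Σx, β + Σt) = Gamma(15 + 57, 14 + 8) = Gamma(72, 22).
Posterior variance = α'/β'² = 72/484 = 18/121.

18/121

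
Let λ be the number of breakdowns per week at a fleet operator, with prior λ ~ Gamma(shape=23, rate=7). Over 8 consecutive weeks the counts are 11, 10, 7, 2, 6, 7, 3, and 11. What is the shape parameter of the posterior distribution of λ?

Total count: 11 + 10 + 7 + 2 + 6 + 7 + 3 + 11 = 57.
Total exposure: 8 weeks.
By Gamma–Poisson conjugacy, the posterior is Gamma(α + Σx, β + Σt) = Gamma(23 + 57, 7 + 8) = Gamma(80, 15).

80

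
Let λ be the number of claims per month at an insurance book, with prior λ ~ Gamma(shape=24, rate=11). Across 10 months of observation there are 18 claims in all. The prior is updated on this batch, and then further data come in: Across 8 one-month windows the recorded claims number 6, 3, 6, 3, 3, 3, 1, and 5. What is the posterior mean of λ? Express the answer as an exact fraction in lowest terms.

72/29

Total count 18 over total exposure 10 months.
After the first batch: Gamma(24 + 18, 11 + 10) = Gamma(42, 21).
Total count: 6 + 3 + 6 + 3 + 3 + 3 + 1 + 5 = 30.
Total exposure: 8 months.
After the second batch: Gamma(42 + 30, 21 + 8) = Gamma(72, 29).
Posterior mean = α'/β' = 72/29.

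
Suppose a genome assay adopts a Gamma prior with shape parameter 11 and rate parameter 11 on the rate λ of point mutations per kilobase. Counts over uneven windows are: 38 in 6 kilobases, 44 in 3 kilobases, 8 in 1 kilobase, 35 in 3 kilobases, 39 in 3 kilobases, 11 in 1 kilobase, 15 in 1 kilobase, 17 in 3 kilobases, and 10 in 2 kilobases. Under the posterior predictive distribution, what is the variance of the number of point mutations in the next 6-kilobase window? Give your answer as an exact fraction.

Total count: 38 + 44 + 8 + 35 + 39 + 11 + 15 + 17 + 10 = 217.
Total exposure: 6 + 3 + 1 + 3 + 3 + 1 + 1 + 3 + 2 = 23 kilobases.
The Gamma prior is conjugate for the Poisson rate, so λ | data ~ Gamma(11+217, 11+23) = Gamma(228, 34).
The posterior predictive for a window of length T is Negative Binomial with variance T·α'·(β'+T)/β'² = 6·228·40/1156 = 13680/289.

13680/289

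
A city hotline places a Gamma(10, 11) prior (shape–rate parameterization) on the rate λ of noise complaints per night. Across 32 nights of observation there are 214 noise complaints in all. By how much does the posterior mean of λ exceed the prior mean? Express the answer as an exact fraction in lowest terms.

Total count 214 over total exposure 32 nights.
The Gamma prior is conjugate for the Poisson rate, so λ | data ~ Gamma(10+214, 11+32) = Gamma(224, 43).
Posterior mean = 224/43 = 224/43; prior mean = 10/11 = 10/11. Difference = 224/43 − 10/11 = 2034/473.

2034/473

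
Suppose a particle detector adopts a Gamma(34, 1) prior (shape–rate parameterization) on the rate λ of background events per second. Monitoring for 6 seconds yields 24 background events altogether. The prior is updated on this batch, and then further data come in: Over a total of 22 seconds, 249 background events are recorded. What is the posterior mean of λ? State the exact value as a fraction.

307/29

Total count 24 over total exposure 6 seconds.
After the first batch: Gamma(34 + 24, 1 + 6) = Gamma(58, 7).
Total count 249 over total exposure 22 seconds.
After the second batch: Gamma(58 + 249, 7 + 22) = Gamma(307, 29).
Posterior mean = α'/β' = 307/29.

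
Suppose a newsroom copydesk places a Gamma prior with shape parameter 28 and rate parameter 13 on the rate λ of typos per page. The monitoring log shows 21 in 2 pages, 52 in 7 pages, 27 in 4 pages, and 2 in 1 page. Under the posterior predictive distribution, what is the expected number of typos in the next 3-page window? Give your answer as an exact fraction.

130/9

Total count: 21 + 52 + 27 + 2 = 102.
Total exposure: 2 + 7 + 4 + 1 = 14 pages.
Conjugate update: add total count to the shape and total exposure to the rate, giving Gamma(130, 27).
Predictive mean over a 3-page window = T·E[λ|data] = 3·130/27 = 130/9.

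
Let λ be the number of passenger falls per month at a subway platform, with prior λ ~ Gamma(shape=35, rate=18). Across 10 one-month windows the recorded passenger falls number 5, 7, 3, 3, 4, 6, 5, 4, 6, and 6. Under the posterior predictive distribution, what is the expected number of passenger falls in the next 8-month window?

24

Total count: 5 + 7 + 3 + 3 + 4 + 6 + 5 + 4 + 6 + 6 = 49.
Total exposure: 10 months.
The Gamma prior is conjugate for the Poisson rate, so λ | data ~ Gamma(35+49, 18+10) = Gamma(84, 28).
Predictive mean over an 8-month window = T·E[λ|data] = 8·84/28 = 24.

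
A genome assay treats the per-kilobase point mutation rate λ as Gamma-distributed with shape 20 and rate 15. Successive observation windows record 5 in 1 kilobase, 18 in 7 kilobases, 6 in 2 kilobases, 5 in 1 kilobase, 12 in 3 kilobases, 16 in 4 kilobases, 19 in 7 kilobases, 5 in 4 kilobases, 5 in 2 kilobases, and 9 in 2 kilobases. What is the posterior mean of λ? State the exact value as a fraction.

5/2

Total count: 5 + 18 + 6 + 5 + 12 + 16 + 19 + 5 + 5 + 9 = 100.
Total exposure: 1 + 7 + 2 + 1 + 3 + 4 + 7 + 4 + 2 + 2 = 33 kilobases.
Gamma(α, β) with Poisson data over total exposure Σt gives posterior Gamma(α+Σx, β+Σt) = Gamma(120, 48).
Posterior mean = α'/β' = 120/48 = 5/2.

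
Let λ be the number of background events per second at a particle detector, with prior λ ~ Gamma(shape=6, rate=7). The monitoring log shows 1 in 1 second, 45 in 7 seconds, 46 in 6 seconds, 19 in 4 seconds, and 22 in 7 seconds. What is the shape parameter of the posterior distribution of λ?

Total count: 1 + 45 + 46 + 19 + 22 = 133.
Total exposure: 1 + 7 + 6 + 4 + 7 = 25 seconds.
Conjugate update: add total count to the shape and total exposure to the rate, giving Gamma(139, 32).

139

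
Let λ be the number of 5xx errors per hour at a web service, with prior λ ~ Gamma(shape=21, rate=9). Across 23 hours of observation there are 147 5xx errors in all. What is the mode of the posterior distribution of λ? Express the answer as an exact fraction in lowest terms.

167/32

Total count 147 over total exposure 23 hours.
Gamma(α, β) with Poisson data over total exposure Σt gives posterior Gamma(α+Σx, β+Σt) = Gamma(168, 32).
Posterior mode = (α'−1)/β' = 167/32.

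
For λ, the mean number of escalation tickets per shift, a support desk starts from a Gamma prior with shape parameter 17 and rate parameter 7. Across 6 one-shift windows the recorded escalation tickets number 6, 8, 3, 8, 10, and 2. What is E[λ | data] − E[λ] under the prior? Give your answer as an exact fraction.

Total count: 6 + 8 + 3 + 8 + 10 + 2 = 37.
Total exposure: 6 shifts.
Gamma(α, β) with Poisson data over total exposure Σt gives posterior Gamma(α+Σx, β+Σt) = Gamma(54, 13).
Posterior mean = 54/13 = 54/13; prior mean = 17/7 = 17/7. Difference = 54/13 − 17/7 = 157/91.

157/91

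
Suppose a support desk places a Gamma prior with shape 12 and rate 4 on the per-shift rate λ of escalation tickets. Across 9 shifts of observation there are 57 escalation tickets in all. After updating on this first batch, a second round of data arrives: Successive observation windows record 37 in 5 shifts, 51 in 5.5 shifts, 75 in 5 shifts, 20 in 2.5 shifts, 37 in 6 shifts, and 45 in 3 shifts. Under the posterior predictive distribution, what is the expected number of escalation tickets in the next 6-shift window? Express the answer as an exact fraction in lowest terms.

Total count 57 over total exposure 9 shifts.
After the first batch: Gamma(12 + 57, 4 + 9) = Gamma(69, 13).
Total count: 37 + 51 + 75 + 20 + 37 + 45 = 265.
Total exposure: 5 + 5.5 + 5 + 2.5 + 6 + 3 = 27 shifts.
After the second batch: Gamma(69 + 265, 13 + 27) = Gamma(334, 40).
Predictive mean over a 6-shift window = T·E[λ|data] = 6·334/40 = 501/10.

501/10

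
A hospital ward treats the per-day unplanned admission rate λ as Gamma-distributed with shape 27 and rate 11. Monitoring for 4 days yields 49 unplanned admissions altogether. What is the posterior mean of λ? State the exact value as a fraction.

76/15

Total count 49 over total exposure 4 days.
Posterior: α' = 27 + 49 = 76, β' = 11 + 4 = 15.
Posterior mean = α'/β' = 76/15.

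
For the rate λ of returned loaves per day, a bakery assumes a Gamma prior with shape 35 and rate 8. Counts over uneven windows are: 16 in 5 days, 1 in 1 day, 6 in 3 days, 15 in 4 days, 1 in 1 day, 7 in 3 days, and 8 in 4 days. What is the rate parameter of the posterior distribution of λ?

Total count: 16 + 1 + 6 + 15 + 1 + 7 + 8 = 54.
Total exposure: 5 + 1 + 3 + 4 + 1 + 3 + 4 = 21 days.
Conjugate update: add total count to the shape and total exposure to the rate, giving Gamma(89, 29).

29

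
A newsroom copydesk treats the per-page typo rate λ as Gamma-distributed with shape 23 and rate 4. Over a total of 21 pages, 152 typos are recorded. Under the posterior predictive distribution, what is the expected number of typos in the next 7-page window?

49

Total count 152 over total exposure 21 pages.
The Gamma prior is conjugate for the Poisson rate, so λ | data ~ Gamma(23+152, 4+21) = Gamma(175, 25).
Predictive mean over a 7-page window = T·E[λ|data] = 7·175/25 = 49.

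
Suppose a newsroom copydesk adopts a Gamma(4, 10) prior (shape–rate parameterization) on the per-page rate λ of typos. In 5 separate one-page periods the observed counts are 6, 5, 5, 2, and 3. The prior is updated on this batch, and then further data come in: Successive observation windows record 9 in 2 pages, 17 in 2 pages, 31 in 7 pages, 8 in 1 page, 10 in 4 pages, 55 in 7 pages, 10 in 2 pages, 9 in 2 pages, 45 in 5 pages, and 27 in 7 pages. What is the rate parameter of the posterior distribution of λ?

Total count: 6 + 5 + 5 + 2 + 3 = 21.
Total exposure: 5 pages.
After the first batch: Gamma(4 + 21, 10 + 5) = Gamma(25, 15).
Total count: 9 + 17 + 31 + 8 + 10 + 55 + 10 + 9 + 45 + 27 = 221.
Total exposure: 2 + 2 + 7 + 1 + 4 + 7 + 2 + 2 + 5 + 7 = 39 pages.
After the second batch: Gamma(25 + 221, 15 + 39) = Gamma(246, 54).

54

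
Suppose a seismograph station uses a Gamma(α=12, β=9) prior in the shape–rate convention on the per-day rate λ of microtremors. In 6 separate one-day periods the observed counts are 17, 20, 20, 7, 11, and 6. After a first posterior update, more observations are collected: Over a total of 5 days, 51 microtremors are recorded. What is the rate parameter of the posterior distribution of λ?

20

Total count: 17 + 20 + 20 + 7 + 11 + 6 = 81.
Total exposure: 6 days.
After the first batch: Gamma(12 + 81, 9 + 6) = Gamma(93, 15).
Total count 51 over total exposure 5 days.
After the second batch: Gamma(93 + 51, 15 + 5) = Gamma(144, 20).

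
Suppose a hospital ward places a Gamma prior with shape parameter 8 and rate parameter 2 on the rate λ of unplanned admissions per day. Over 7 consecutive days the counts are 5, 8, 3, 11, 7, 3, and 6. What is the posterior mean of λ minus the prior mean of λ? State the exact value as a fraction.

5/3

Total count: 5 + 8 + 3 + 11 + 7 + 3 + 6 = 43.
Total exposure: 7 days.
Gamma(α, β) with Poisson data over total exposure Σt gives posterior Gamma(α+Σx, β+Σt) = Gamma(51, 9).
Posterior mean = 51/9 = 17/3; prior mean = 8/2 = 4. Difference = 17/3 − 4 = 5/3.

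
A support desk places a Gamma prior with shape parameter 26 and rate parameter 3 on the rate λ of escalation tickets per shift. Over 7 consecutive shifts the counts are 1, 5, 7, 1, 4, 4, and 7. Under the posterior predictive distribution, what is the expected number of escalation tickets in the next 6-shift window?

33

Total count: 1 + 5 + 7 + 1 + 4 + 4 + 7 = 29.
Total exposure: 7 shifts.
Posterior: α' = 26 + 29 = 55, β' = 3 + 7 = 10.
Predictive mean over a 6-shift window = T·E[λ|data] = 6·55/10 = 33.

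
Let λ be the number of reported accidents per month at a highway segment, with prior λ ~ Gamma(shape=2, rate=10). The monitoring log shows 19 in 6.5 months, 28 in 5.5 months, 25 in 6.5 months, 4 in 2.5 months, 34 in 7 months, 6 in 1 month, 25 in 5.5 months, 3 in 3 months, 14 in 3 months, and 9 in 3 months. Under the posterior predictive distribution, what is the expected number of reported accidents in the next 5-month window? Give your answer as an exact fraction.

Total count: 19 + 28 + 25 + 4 + 34 + 6 + 25 + 3 + 14 + 9 = 167.
Total exposure: 6.5 + 5.5 + 6.5 + 2.5 + 7 + 1 + 5.5 + 3 + 3 + 3 = 43.5 months.
The Gamma prior is conjugate for the Poisson rate, so λ | data ~ Gamma(2+167, 10+43.5) = Gamma(169, 107/2).
Predictive mean over a 5-month window = T·E[λ|data] = 5·169/(107/2) = 1690/107.

1690/107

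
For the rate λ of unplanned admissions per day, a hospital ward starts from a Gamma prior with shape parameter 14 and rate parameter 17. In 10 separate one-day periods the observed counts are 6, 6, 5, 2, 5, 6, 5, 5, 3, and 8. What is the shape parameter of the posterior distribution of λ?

65

Total count: 6 + 6 + 5 + 2 + 5 + 6 + 5 + 5 + 3 + 8 = 51.
Total exposure: 10 days.
The Gamma prior is conjugate for the Poisson rate, so λ | data ~ Gamma(14+51, 17+10) = Gamma(65, 27).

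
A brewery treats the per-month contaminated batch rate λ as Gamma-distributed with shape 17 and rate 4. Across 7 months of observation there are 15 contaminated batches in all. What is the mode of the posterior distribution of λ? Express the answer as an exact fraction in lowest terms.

31/11

Total count 15 over total exposure 7 months.
Posterior: α' = 17 + 15 = 32, β' = 4 + 7 = 11.
Posterior mode = (α'−1)/β' = 31/11.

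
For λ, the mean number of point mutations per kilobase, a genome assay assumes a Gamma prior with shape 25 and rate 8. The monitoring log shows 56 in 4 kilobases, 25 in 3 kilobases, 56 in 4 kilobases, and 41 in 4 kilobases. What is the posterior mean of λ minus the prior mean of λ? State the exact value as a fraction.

1049/184

Total count: 56 + 25 + 56 + 41 = 178.
Total exposure: 4 + 3 + 4 + 4 = 15 kilobases.
Gamma(α, β) with Poisson data over total exposure Σt gives posterior Gamma(α+Σx, β+Σt) = Gamma(203, 23).
Posterior mean = 203/23 = 203/23; prior mean = 25/8 = 25/8. Difference = 203/23 − 25/8 = 1049/184.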